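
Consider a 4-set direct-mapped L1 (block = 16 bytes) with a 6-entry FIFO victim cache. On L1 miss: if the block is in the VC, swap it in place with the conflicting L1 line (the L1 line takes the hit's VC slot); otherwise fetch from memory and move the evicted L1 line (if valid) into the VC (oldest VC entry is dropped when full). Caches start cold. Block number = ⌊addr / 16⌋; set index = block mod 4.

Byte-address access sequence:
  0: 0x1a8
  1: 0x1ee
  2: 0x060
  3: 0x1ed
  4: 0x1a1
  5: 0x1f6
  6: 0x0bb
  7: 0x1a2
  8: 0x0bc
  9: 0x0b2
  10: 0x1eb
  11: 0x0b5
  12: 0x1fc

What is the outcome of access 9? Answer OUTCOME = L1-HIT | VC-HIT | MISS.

0: 0x1a8 (blk 26, set 2) → MISS  vc=[]
1: 0x1ee (blk 30, set 2) → MISS  vc=[26]
2: 0x60 (blk 6, set 2) → MISS  vc=[26, 30]
3: 0x1ed (blk 30, set 2) → VC-HIT  vc=[26, 6]
4: 0x1a1 (blk 26, set 2) → VC-HIT  vc=[30, 6]
5: 0x1f6 (blk 31, set 3) → MISS  vc=[30, 6]
6: 0xbb (blk 11, set 3) → MISS  vc=[30, 6, 31]
7: 0x1a2 (blk 26, set 2) → L1-HIT  vc=[30, 6, 31]
8: 0xbc (blk 11, set 3) → L1-HIT  vc=[30, 6, 31]
9: 0xb2 (blk 11, set 3) → L1-HIT  vc=[30, 6, 31]
10: 0x1eb (blk 30, set 2) → VC-HIT  vc=[26, 6, 31]
11: 0xb5 (blk 11, set 3) → L1-HIT  vc=[26, 6, 31]
12: 0x1fc (blk 31, set 3) → VC-HIT  vc=[26, 6, 11]

OUTCOME = L1-HIT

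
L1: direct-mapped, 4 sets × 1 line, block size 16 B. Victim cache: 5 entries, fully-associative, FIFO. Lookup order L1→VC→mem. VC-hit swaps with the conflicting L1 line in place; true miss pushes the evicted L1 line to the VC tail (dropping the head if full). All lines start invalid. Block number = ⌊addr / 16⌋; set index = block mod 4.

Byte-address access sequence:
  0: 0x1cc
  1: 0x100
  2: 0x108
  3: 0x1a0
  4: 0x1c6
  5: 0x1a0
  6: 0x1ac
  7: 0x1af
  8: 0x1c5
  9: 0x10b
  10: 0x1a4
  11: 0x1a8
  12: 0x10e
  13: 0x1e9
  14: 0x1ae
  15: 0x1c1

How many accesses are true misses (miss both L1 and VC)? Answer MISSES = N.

0: 0x1cc (blk 28, set 0) → MISS  vc=[]
1: 0x100 (blk 16, set 0) → MISS  vc=[28]
2: 0x108 (blk 16, set 0) → L1-HIT  vc=[28]
3: 0x1a0 (blk 26, set 2) → MISS  vc=[28]
4: 0x1c6 (blk 28, set 0) → VC-HIT  vc=[16]
5: 0x1a0 (blk 26, set 2) → L1-HIT  vc=[16]
6: 0x1ac (blk 26, set 2) → L1-HIT  vc=[16]
7: 0x1af (blk 26, set 2) → L1-HIT  vc=[16]
8: 0x1c5 (blk 28, set 0) → L1-HIT  vc=[16]
9: 0x10b (blk 16, set 0) → VC-HIT  vc=[28]
10: 0x1a4 (blk 26, set 2) → L1-HIT  vc=[28]
11: 0x1a8 (blk 26, set 2) → L1-HIT  vc=[28]
12: 0x10e (blk 16, set 0) → L1-HIT  vc=[28]
13: 0x1e9 (blk 30, set 2) → MISS  vc=[28, 26]
14: 0x1ae (blk 26, set 2) → VC-HIT  vc=[28, 30]
15: 0x1c1 (blk 28, set 0) → VC-HIT  vc=[16, 30]

MISSES = 4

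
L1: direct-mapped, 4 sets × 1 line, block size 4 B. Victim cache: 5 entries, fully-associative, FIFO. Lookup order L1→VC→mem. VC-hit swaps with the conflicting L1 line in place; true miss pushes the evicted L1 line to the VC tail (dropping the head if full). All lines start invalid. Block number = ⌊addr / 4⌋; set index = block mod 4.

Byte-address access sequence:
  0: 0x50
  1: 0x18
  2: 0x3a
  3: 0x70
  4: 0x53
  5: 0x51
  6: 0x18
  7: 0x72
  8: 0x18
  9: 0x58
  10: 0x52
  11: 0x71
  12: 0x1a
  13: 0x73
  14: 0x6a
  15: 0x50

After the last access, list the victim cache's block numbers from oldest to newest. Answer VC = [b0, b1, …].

VC = [14, 28, 22, 6]

#0 0x50→b20/s0 MISS; vc=[]
#1 0x18→b6/s2 MISS; vc=[]
#2 0x3a→b14/s2 MISS; vc=[6]
#3 0x70→b28/s0 MISS; vc=[6,20]
#4 0x53→b20/s0 VC-HIT; vc=[6,28]
#5 0x51→b20/s0 L1-HIT; vc=[6,28]
#6 0x18→b6/s2 VC-HIT; vc=[14,28]
#7 0x72→b28/s0 VC-HIT; vc=[14,20]
#8 0x18→b6/s2 L1-HIT; vc=[14,20]
#9 0x58→b22/s2 MISS; vc=[14,20,6]
#10 0x52→b20/s0 VC-HIT; vc=[14,28,6]
#11 0x71→b28/s0 VC-HIT; vc=[14,20,6]
#12 0x1a→b6/s2 VC-HIT; vc=[14,20,22]
#13 0x73→b28/s0 L1-HIT; vc=[14,20,22]
#14 0x6a→b26/s2 MISS; vc=[14,20,22,6]
#15 0x50→b20/s0 VC-HIT; vc=[14,28,22,6]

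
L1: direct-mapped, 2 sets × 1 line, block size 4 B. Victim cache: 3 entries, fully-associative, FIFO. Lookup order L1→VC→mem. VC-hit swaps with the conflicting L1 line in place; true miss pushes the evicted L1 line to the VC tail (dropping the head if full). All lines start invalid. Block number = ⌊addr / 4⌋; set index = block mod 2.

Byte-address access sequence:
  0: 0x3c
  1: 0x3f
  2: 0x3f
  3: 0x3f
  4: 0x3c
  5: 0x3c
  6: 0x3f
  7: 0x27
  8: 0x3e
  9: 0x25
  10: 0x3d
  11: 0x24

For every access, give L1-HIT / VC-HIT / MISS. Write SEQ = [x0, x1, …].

SEQ = [MISS, L1-HIT, L1-HIT, L1-HIT, L1-HIT, L1-HIT, L1-HIT, MISS, VC-HIT, VC-HIT, VC-HIT, VC-HIT]

#0 0x3c→b15/s1 MISS; vc=[]
#1 0x3f→b15/s1 L1-HIT; vc=[]
#2 0x3f→b15/s1 L1-HIT; vc=[]
#3 0x3f→b15/s1 L1-HIT; vc=[]
#4 0x3c→b15/s1 L1-HIT; vc=[]
#5 0x3c→b15/s1 L1-HIT; vc=[]
#6 0x3f→b15/s1 L1-HIT; vc=[]
#7 0x27→b9/s1 MISS; vc=[15]
#8 0x3e→b15/s1 VC-HIT; vc=[9]
#9 0x25→b9/s1 VC-HIT; vc=[15]
#10 0x3d→b15/s1 VC-HIT; vc=[9]
#11 0x24→b9/s1 VC-HIT; vc=[15]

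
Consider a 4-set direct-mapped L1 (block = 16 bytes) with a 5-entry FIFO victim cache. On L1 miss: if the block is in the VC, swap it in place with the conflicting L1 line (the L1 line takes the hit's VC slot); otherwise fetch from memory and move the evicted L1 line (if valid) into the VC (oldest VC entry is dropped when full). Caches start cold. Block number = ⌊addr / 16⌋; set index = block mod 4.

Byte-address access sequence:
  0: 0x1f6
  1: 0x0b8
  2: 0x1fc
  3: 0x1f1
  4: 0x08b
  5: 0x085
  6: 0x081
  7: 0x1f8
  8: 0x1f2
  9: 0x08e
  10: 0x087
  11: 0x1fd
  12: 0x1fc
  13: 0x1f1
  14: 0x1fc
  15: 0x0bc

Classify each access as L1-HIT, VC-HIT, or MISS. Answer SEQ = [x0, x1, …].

#0 0x1f6→b31/s3 MISS; vc=[]
#1 0xb8→b11/s3 MISS; vc=[31]
#2 0x1fc→b31/s3 VC-HIT; vc=[11]
#3 0x1f1→b31/s3 L1-HIT; vc=[11]
#4 0x8b→b8/s0 MISS; vc=[11]
#5 0x85→b8/s0 L1-HIT; vc=[11]
#6 0x81→b8/s0 L1-HIT; vc=[11]
#7 0x1f8→b31/s3 L1-HIT; vc=[11]
#8 0x1f2→b31/s3 L1-HIT; vc=[11]
#9 0x8e→b8/s0 L1-HIT; vc=[11]
#10 0x87→b8/s0 L1-HIT; vc=[11]
#11 0x1fd→b31/s3 L1-HIT; vc=[11]
#12 0x1fc→b31/s3 L1-HIT; vc=[11]
#13 0x1f1→b31/s3 L1-HIT; vc=[11]
#14 0x1fc→b31/s3 L1-HIT; vc=[11]
#15 0xbc→b11/s3 VC-HIT; vc=[31]

SEQ = [MISS, MISS, VC-HIT, L1-HIT, MISS, L1-HIT, L1-HIT, L1-HIT, L1-HIT, L1-HIT, L1-HIT, L1-HIT, L1-HIT, L1-HIT, L1-HIT, VC-HIT]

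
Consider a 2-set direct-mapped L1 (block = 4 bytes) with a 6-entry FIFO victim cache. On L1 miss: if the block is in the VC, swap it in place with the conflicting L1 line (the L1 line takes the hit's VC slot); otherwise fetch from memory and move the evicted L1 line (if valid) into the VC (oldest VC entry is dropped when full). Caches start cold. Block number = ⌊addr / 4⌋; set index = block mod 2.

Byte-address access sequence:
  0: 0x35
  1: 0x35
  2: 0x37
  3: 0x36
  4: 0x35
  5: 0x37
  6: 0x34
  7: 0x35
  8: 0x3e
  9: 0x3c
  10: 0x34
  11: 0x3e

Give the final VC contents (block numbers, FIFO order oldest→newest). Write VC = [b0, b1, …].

0: 0x35 (blk 13, set 1) → MISS  vc=[]
1: 0x35 (blk 13, set 1) → L1-HIT  vc=[]
2: 0x37 (blk 13, set 1) → L1-HIT  vc=[]
3: 0x36 (blk 13, set 1) → L1-HIT  vc=[]
4: 0x35 (blk 13, set 1) → L1-HIT  vc=[]
5: 0x37 (blk 13, set 1) → L1-HIT  vc=[]
6: 0x34 (blk 13, set 1) → L1-HIT  vc=[]
7: 0x35 (blk 13, set 1) → L1-HIT  vc=[]
8: 0x3e (blk 15, set 1) → MISS  vc=[13]
9: 0x3c (blk 15, set 1) → L1-HIT  vc=[13]
10: 0x34 (blk 13, set 1) → VC-HIT  vc=[15]
11: 0x3e (blk 15, set 1) → VC-HIT  vc=[13]

VC = [13]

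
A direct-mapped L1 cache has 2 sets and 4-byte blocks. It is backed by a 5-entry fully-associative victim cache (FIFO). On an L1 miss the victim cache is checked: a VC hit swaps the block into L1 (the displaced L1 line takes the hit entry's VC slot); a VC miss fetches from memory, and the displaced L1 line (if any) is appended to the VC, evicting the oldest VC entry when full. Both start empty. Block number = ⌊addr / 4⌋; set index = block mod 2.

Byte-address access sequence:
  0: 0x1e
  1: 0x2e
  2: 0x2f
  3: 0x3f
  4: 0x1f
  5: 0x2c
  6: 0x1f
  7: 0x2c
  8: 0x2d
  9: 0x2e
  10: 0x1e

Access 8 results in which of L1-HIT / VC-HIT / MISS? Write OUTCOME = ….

OUTCOME = L1-HIT

0: 0x1e (blk 7, set 1) → MISS  vc=[]
1: 0x2e (blk 11, set 1) → MISS  vc=[7]
2: 0x2f (blk 11, set 1) → L1-HIT  vc=[7]
3: 0x3f (blk 15, set 1) → MISS  vc=[7, 11]
4: 0x1f (blk 7, set 1) → VC-HIT  vc=[15, 11]
5: 0x2c (blk 11, set 1) → VC-HIT  vc=[15, 7]
6: 0x1f (blk 7, set 1) → VC-HIT  vc=[15, 11]
7: 0x2c (blk 11, set 1) → VC-HIT  vc=[15, 7]
8: 0x2d (blk 11, set 1) → L1-HIT  vc=[15, 7]
9: 0x2e (blk 11, set 1) → L1-HIT  vc=[15, 7]
10: 0x1e (blk 7, set 1) → VC-HIT  vc=[15, 11]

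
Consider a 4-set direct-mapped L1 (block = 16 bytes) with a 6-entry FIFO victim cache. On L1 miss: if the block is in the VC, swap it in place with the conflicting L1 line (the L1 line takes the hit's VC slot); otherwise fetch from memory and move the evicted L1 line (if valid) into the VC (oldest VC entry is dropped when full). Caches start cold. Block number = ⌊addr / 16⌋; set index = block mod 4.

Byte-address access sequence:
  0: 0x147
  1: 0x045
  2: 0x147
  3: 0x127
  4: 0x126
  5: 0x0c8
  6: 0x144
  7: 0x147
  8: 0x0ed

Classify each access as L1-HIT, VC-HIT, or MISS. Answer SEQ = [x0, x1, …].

SEQ = [MISS, MISS, VC-HIT, MISS, L1-HIT, MISS, VC-HIT, L1-HIT, MISS]

0: 0x147 (blk 20, set 0) → MISS  vc=[]
1: 0x45 (blk 4, set 0) → MISS  vc=[20]
2: 0x147 (blk 20, set 0) → VC-HIT  vc=[4]
3: 0x127 (blk 18, set 2) → MISS  vc=[4]
4: 0x126 (blk 18, set 2) → L1-HIT  vc=[4]
5: 0xc8 (blk 12, set 0) → MISS  vc=[4, 20]
6: 0x144 (blk 20, set 0) → VC-HIT  vc=[4, 12]
7: 0x147 (blk 20, set 0) → L1-HIT  vc=[4, 12]
8: 0xed (blk 14, set 2) → MISS  vc=[4, 12, 18]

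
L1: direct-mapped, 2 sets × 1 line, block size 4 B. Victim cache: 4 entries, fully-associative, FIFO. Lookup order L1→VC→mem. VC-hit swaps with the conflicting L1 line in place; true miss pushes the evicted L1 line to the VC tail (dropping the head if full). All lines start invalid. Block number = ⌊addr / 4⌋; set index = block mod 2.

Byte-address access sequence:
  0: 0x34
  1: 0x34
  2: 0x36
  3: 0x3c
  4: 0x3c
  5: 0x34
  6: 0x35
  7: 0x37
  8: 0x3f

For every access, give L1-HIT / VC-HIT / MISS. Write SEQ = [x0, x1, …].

0: 0x34 (blk 13, set 1) → MISS  vc=[]
1: 0x34 (blk 13, set 1) → L1-HIT  vc=[]
2: 0x36 (blk 13, set 1) → L1-HIT  vc=[]
3: 0x3c (blk 15, set 1) → MISS  vc=[13]
4: 0x3c (blk 15, set 1) → L1-HIT  vc=[13]
5: 0x34 (blk 13, set 1) → VC-HIT  vc=[15]
6: 0x35 (blk 13, set 1) → L1-HIT  vc=[15]
7: 0x37 (blk 13, set 1) → L1-HIT  vc=[15]
8: 0x3f (blk 15, set 1) → VC-HIT  vc=[13]

SEQ = [MISS, L1-HIT, L1-HIT, MISS, L1-HIT, VC-HIT, L1-HIT, L1-HIT, VC-HIT]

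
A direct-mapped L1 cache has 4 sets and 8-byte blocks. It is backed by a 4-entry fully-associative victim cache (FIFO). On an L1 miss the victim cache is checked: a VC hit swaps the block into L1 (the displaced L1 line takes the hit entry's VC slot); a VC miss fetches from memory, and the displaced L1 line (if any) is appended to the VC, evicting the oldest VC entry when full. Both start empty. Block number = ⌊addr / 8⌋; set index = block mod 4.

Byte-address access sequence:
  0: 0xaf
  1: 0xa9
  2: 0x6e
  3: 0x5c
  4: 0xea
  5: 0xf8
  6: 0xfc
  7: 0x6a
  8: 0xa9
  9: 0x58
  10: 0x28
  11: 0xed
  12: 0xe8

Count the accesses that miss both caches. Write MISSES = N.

MISSES = 6

#0 0xaf→b21/s1 MISS; vc=[]
#1 0xa9→b21/s1 L1-HIT; vc=[]
#2 0x6e→b13/s1 MISS; vc=[21]
#3 0x5c→b11/s3 MISS; vc=[21]
#4 0xea→b29/s1 MISS; vc=[21,13]
#5 0xf8→b31/s3 MISS; vc=[21,13,11]
#6 0xfc→b31/s3 L1-HIT; vc=[21,13,11]
#7 0x6a→b13/s1 VC-HIT; vc=[21,29,11]
#8 0xa9→b21/s1 VC-HIT; vc=[13,29,11]
#9 0x58→b11/s3 VC-HIT; vc=[13,29,31]
#10 0x28→b5/s1 MISS; vc=[13,29,31,21]
#11 0xed→b29/s1 VC-HIT; vc=[13,5,31,21]
#12 0xe8→b29/s1 L1-HIT; vc=[13,5,31,21]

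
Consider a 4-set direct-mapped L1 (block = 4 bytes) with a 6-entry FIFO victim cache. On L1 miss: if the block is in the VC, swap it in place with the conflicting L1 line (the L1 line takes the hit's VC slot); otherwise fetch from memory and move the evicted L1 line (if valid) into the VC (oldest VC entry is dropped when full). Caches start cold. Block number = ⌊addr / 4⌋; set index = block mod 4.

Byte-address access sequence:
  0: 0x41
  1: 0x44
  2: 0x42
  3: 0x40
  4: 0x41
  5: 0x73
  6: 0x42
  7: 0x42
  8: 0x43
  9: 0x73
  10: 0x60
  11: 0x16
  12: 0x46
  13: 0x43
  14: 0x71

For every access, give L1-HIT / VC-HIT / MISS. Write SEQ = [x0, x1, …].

0: 0x41 (blk 16, set 0) → MISS  vc=[]
1: 0x44 (blk 17, set 1) → MISS  vc=[]
2: 0x42 (blk 16, set 0) → L1-HIT  vc=[]
3: 0x40 (blk 16, set 0) → L1-HIT  vc=[]
4: 0x41 (blk 16, set 0) → L1-HIT  vc=[]
5: 0x73 (blk 28, set 0) → MISS  vc=[16]
6: 0x42 (blk 16, set 0) → VC-HIT  vc=[28]
7: 0x42 (blk 16, set 0) → L1-HIT  vc=[28]
8: 0x43 (blk 16, set 0) → L1-HIT  vc=[28]
9: 0x73 (blk 28, set 0) → VC-HIT  vc=[16]
10: 0x60 (blk 24, set 0) → MISS  vc=[16, 28]
11: 0x16 (blk 5, set 1) → MISS  vc=[16, 28, 17]
12: 0x46 (blk 17, set 1) → VC-HIT  vc=[16, 28, 5]
13: 0x43 (blk 16, set 0) → VC-HIT  vc=[24, 28, 5]
14: 0x71 (blk 28, set 0) → VC-HIT  vc=[24, 16, 5]

SEQ = [MISS, MISS, L1-HIT, L1-HIT, L1-HIT, MISS, VC-HIT, L1-HIT, L1-HIT, VC-HIT, MISS, MISS, VC-HIT, VC-HIT, VC-HIT]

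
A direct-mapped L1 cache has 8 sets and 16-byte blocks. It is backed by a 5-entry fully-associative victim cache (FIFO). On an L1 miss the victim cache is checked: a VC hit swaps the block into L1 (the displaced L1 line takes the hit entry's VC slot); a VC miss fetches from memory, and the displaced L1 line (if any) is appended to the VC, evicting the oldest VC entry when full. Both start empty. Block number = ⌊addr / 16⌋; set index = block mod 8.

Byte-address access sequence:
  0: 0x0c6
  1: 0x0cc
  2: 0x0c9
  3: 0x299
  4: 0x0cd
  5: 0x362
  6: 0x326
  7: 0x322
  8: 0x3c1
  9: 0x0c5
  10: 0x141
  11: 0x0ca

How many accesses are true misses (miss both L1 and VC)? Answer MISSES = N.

0: 0xc6 (blk 12, set 4) → MISS  vc=[]
1: 0xcc (blk 12, set 4) → L1-HIT  vc=[]
2: 0xc9 (blk 12, set 4) → L1-HIT  vc=[]
3: 0x299 (blk 41, set 1) → MISS  vc=[]
4: 0xcd (blk 12, set 4) → L1-HIT  vc=[]
5: 0x362 (blk 54, set 6) → MISS  vc=[]
6: 0x326 (blk 50, set 2) → MISS  vc=[]
7: 0x322 (blk 50, set 2) → L1-HIT  vc=[]
8: 0x3c1 (blk 60, set 4) → MISS  vc=[12]
9: 0xc5 (blk 12, set 4) → VC-HIT  vc=[60]
10: 0x141 (blk 20, set 4) → MISS  vc=[60, 12]
11: 0xca (blk 12, set 4) → VC-HIT  vc=[60, 20]

MISSES = 6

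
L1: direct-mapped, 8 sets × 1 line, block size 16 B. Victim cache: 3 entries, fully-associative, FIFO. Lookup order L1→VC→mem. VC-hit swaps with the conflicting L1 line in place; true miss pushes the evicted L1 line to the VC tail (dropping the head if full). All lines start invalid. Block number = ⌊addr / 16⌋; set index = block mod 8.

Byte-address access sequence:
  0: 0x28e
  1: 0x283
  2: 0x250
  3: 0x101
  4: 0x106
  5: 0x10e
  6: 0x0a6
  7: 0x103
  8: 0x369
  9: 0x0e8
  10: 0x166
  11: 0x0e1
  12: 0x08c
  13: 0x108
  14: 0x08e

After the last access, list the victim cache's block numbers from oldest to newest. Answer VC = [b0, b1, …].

VC = [54, 22, 16]

0: 0x28e (blk 40, set 0) → MISS  vc=[]
1: 0x283 (blk 40, set 0) → L1-HIT  vc=[]
2: 0x250 (blk 37, set 5) → MISS  vc=[]
3: 0x101 (blk 16, set 0) → MISS  vc=[40]
4: 0x106 (blk 16, set 0) → L1-HIT  vc=[40]
5: 0x10e (blk 16, set 0) → L1-HIT  vc=[40]
6: 0xa6 (blk 10, set 2) → MISS  vc=[40]
7: 0x103 (blk 16, set 0) → L1-HIT  vc=[40]
8: 0x369 (blk 54, set 6) → MISS  vc=[40]
9: 0xe8 (blk 14, set 6) → MISS  vc=[40, 54]
10: 0x166 (blk 22, set 6) → MISS  vc=[40, 54, 14]
11: 0xe1 (blk 14, set 6) → VC-HIT  vc=[40, 54, 22]
12: 0x8c (blk 8, set 0) → MISS  vc=[54, 22, 16]
13: 0x108 (blk 16, set 0) → VC-HIT  vc=[54, 22, 8]
14: 0x8e (blk 8, set 0) → VC-HIT  vc=[54, 22, 16]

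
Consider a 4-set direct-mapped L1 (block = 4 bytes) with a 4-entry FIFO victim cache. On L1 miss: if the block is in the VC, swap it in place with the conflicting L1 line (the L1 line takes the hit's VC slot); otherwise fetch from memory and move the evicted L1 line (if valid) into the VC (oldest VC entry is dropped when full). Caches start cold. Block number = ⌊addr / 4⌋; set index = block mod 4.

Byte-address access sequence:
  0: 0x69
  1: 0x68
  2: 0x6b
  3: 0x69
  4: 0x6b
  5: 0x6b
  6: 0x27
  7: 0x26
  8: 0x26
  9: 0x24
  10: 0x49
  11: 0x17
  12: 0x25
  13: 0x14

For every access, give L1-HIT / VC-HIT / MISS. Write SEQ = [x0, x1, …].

#0 0x69→b26/s2 MISS; vc=[]
#1 0x68→b26/s2 L1-HIT; vc=[]
#2 0x6b→b26/s2 L1-HIT; vc=[]
#3 0x69→b26/s2 L1-HIT; vc=[]
#4 0x6b→b26/s2 L1-HIT; vc=[]
#5 0x6b→b26/s2 L1-HIT; vc=[]
#6 0x27→b9/s1 MISS; vc=[]
#7 0x26→b9/s1 L1-HIT; vc=[]
#8 0x26→b9/s1 L1-HIT; vc=[]
#9 0x24→b9/s1 L1-HIT; vc=[]
#10 0x49→b18/s2 MISS; vc=[26]
#11 0x17→b5/s1 MISS; vc=[26,9]
#12 0x25→b9/s1 VC-HIT; vc=[26,5]
#13 0x14→b5/s1 VC-HIT; vc=[26,9]

SEQ = [MISS, L1-HIT, L1-HIT, L1-HIT, L1-HIT, L1-HIT, MISS, L1-HIT, L1-HIT, L1-HIT, MISS, MISS, VC-HIT, VC-HIT]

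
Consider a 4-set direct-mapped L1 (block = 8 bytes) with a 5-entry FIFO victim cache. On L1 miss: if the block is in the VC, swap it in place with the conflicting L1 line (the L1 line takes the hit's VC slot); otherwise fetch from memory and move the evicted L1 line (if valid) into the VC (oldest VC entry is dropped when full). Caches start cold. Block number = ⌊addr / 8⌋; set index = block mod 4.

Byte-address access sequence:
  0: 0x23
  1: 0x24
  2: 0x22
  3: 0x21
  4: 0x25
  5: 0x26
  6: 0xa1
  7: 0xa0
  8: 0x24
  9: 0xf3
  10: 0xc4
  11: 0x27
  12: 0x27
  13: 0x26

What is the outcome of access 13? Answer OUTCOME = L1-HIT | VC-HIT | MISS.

#0 0x23→b4/s0 MISS; vc=[]
#1 0x24→b4/s0 L1-HIT; vc=[]
#2 0x22→b4/s0 L1-HIT; vc=[]
#3 0x21→b4/s0 L1-HIT; vc=[]
#4 0x25→b4/s0 L1-HIT; vc=[]
#5 0x26→b4/s0 L1-HIT; vc=[]
#6 0xa1→b20/s0 MISS; vc=[4]
#7 0xa0→b20/s0 L1-HIT; vc=[4]
#8 0x24→b4/s0 VC-HIT; vc=[20]
#9 0xf3→b30/s2 MISS; vc=[20]
#10 0xc4→b24/s0 MISS; vc=[20,4]
#11 0x27→b4/s0 VC-HIT; vc=[20,24]
#12 0x27→b4/s0 L1-HIT; vc=[20,24]
#13 0x26→b4/s0 L1-HIT; vc=[20,24]

OUTCOME = L1-HIT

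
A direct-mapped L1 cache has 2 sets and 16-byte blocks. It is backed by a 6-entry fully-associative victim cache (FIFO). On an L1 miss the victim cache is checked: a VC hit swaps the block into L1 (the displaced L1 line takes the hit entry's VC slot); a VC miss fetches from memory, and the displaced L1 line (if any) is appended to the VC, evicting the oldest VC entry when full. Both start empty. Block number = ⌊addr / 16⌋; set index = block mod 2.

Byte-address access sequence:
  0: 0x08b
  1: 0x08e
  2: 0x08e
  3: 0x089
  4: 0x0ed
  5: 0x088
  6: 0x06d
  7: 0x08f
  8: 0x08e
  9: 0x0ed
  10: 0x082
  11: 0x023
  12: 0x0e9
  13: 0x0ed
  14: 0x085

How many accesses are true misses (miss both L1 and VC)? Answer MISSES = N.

#0 0x8b→b8/s0 MISS; vc=[]
#1 0x8e→b8/s0 L1-HIT; vc=[]
#2 0x8e→b8/s0 L1-HIT; vc=[]
#3 0x89→b8/s0 L1-HIT; vc=[]
#4 0xed→b14/s0 MISS; vc=[8]
#5 0x88→b8/s0 VC-HIT; vc=[14]
#6 0x6d→b6/s0 MISS; vc=[14,8]
#7 0x8f→b8/s0 VC-HIT; vc=[14,6]
#8 0x8e→b8/s0 L1-HIT; vc=[14,6]
#9 0xed→b14/s0 VC-HIT; vc=[8,6]
#10 0x82→b8/s0 VC-HIT; vc=[14,6]
#11 0x23→b2/s0 MISS; vc=[14,6,8]
#12 0xe9→b14/s0 VC-HIT; vc=[2,6,8]
#13 0xed→b14/s0 L1-HIT; vc=[2,6,8]
#14 0x85→b8/s0 VC-HIT; vc=[2,6,14]

MISSES = 4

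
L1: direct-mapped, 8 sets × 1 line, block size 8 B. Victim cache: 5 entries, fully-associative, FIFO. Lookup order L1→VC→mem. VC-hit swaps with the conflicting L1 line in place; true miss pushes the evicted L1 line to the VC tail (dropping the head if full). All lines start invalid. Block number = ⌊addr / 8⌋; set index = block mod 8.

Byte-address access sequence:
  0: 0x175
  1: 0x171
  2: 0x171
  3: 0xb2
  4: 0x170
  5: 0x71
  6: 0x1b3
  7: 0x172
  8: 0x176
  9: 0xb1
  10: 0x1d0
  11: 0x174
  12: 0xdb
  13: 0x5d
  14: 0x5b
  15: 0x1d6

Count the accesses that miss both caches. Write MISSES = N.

MISSES = 7

0: 0x175 (blk 46, set 6) → MISS  vc=[]
1: 0x171 (blk 46, set 6) → L1-HIT  vc=[]
2: 0x171 (blk 46, set 6) → L1-HIT  vc=[]
3: 0xb2 (blk 22, set 6) → MISS  vc=[46]
4: 0x170 (blk 46, set 6) → VC-HIT  vc=[22]
5: 0x71 (blk 14, set 6) → MISS  vc=[22, 46]
6: 0x1b3 (blk 54, set 6) → MISS  vc=[22, 46, 14]
7: 0x172 (blk 46, set 6) → VC-HIT  vc=[22, 54, 14]
8: 0x176 (blk 46, set 6) → L1-HIT  vc=[22, 54, 14]
9: 0xb1 (blk 22, set 6) → VC-HIT  vc=[46, 54, 14]
10: 0x1d0 (blk 58, set 2) → MISS  vc=[46, 54, 14]
11: 0x174 (blk 46, set 6) → VC-HIT  vc=[22, 54, 14]
12: 0xdb (blk 27, set 3) → MISS  vc=[22, 54, 14]
13: 0x5d (blk 11, set 3) → MISS  vc=[22, 54, 14, 27]
14: 0x5b (blk 11, set 3) → L1-HIT  vc=[22, 54, 14, 27]
15: 0x1d6 (blk 58, set 2) → L1-HIT  vc=[22, 54, 14, 27]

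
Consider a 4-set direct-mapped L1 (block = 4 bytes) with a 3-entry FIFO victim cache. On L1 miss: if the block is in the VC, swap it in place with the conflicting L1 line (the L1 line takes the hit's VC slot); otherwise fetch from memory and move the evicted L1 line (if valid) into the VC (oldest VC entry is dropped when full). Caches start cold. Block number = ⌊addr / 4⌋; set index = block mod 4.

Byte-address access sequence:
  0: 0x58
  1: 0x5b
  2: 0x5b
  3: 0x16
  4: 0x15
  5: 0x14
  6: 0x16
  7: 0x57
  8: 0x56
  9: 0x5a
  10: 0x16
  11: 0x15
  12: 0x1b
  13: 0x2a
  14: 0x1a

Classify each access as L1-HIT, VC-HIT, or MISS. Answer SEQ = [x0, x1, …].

SEQ = [MISS, L1-HIT, L1-HIT, MISS, L1-HIT, L1-HIT, L1-HIT, MISS, L1-HIT, L1-HIT, VC-HIT, L1-HIT, MISS, MISS, VC-HIT]

0: 0x58 (blk 22, set 2) → MISS  vc=[]
1: 0x5b (blk 22, set 2) → L1-HIT  vc=[]
2: 0x5b (blk 22, set 2) → L1-HIT  vc=[]
3: 0x16 (blk 5, set 1) → MISS  vc=[]
4: 0x15 (blk 5, set 1) → L1-HIT  vc=[]
5: 0x14 (blk 5, set 1) → L1-HIT  vc=[]
6: 0x16 (blk 5, set 1) → L1-HIT  vc=[]
7: 0x57 (blk 21, set 1) → MISS  vc=[5]
8: 0x56 (blk 21, set 1) → L1-HIT  vc=[5]
9: 0x5a (blk 22, set 2) → L1-HIT  vc=[5]
10: 0x16 (blk 5, set 1) → VC-HIT  vc=[21]
11: 0x15 (blk 5, set 1) → L1-HIT  vc=[21]
12: 0x1b (blk 6, set 2) → MISS  vc=[21, 22]
13: 0x2a (blk 10, set 2) → MISS  vc=[21, 22, 6]
14: 0x1a (blk 6, set 2) → VC-HIT  vc=[21, 22, 10]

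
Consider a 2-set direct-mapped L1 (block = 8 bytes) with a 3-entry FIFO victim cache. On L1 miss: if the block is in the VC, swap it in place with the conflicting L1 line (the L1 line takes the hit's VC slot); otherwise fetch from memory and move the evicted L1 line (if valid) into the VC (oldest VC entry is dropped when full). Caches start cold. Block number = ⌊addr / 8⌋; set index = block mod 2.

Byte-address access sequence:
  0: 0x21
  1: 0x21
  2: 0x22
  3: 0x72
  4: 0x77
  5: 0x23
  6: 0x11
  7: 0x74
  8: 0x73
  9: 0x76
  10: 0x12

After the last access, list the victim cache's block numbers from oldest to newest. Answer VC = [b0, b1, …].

VC = [14, 4]

#0 0x21→b4/s0 MISS; vc=[]
#1 0x21→b4/s0 L1-HIT; vc=[]
#2 0x22→b4/s0 L1-HIT; vc=[]
#3 0x72→b14/s0 MISS; vc=[4]
#4 0x77→b14/s0 L1-HIT; vc=[4]
#5 0x23→b4/s0 VC-HIT; vc=[14]
#6 0x11→b2/s0 MISS; vc=[14,4]
#7 0x74→b14/s0 VC-HIT; vc=[2,4]
#8 0x73→b14/s0 L1-HIT; vc=[2,4]
#9 0x76→b14/s0 L1-HIT; vc=[2,4]
#10 0x12→b2/s0 VC-HIT; vc=[14,4]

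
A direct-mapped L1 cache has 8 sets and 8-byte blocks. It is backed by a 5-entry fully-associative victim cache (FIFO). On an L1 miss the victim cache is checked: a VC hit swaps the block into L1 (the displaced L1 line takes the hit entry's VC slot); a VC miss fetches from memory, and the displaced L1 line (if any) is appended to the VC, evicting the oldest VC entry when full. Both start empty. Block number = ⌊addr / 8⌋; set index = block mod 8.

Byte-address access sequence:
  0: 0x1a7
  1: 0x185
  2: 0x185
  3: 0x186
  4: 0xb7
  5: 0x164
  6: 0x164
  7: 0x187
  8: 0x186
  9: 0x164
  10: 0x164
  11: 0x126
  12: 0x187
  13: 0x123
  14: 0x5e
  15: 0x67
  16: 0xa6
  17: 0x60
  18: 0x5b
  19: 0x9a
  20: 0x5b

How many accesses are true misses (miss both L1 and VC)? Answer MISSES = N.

MISSES = 9

0: 0x1a7 (blk 52, set 4) → MISS  vc=[]
1: 0x185 (blk 48, set 0) → MISS  vc=[]
2: 0x185 (blk 48, set 0) → L1-HIT  vc=[]
3: 0x186 (blk 48, set 0) → L1-HIT  vc=[]
4: 0xb7 (blk 22, set 6) → MISS  vc=[]
5: 0x164 (blk 44, set 4) → MISS  vc=[52]
6: 0x164 (blk 44, set 4) → L1-HIT  vc=[52]
7: 0x187 (blk 48, set 0) → L1-HIT  vc=[52]
8: 0x186 (blk 48, set 0) → L1-HIT  vc=[52]
9: 0x164 (blk 44, set 4) → L1-HIT  vc=[52]
10: 0x164 (blk 44, set 4) → L1-HIT  vc=[52]
11: 0x126 (blk 36, set 4) → MISS  vc=[52, 44]
12: 0x187 (blk 48, set 0) → L1-HIT  vc=[52, 44]
13: 0x123 (blk 36, set 4) → L1-HIT  vc=[52, 44]
14: 0x5e (blk 11, set 3) → MISS  vc=[52, 44]
15: 0x67 (blk 12, set 4) → MISS  vc=[52, 44, 36]
16: 0xa6 (blk 20, set 4) → MISS  vc=[52, 44, 36, 12]
17: 0x60 (blk 12, set 4) → VC-HIT  vc=[52, 44, 36, 20]
18: 0x5b (blk 11, set 3) → L1-HIT  vc=[52, 44, 36, 20]
19: 0x9a (blk 19, set 3) → MISS  vc=[52, 44, 36, 20, 11]
20: 0x5b (blk 11, set 3) → VC-HIT  vc=[52, 44, 36, 20, 19]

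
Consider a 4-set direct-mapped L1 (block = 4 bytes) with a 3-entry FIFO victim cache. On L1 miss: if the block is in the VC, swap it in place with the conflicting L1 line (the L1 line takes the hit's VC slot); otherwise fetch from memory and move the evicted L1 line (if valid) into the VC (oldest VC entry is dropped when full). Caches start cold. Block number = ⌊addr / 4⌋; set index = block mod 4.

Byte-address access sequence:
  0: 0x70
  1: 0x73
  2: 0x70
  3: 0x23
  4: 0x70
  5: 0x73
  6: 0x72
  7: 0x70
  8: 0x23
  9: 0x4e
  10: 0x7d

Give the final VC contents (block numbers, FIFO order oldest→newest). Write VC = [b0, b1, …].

VC = [28, 19]

0: 0x70 (blk 28, set 0) → MISS  vc=[]
1: 0x73 (blk 28, set 0) → L1-HIT  vc=[]
2: 0x70 (blk 28, set 0) → L1-HIT  vc=[]
3: 0x23 (blk 8, set 0) → MISS  vc=[28]
4: 0x70 (blk 28, set 0) → VC-HIT  vc=[8]
5: 0x73 (blk 28, set 0) → L1-HIT  vc=[8]
6: 0x72 (blk 28, set 0) → L1-HIT  vc=[8]
7: 0x70 (blk 28, set 0) → L1-HIT  vc=[8]
8: 0x23 (blk 8, set 0) → VC-HIT  vc=[28]
9: 0x4e (blk 19, set 3) → MISS  vc=[28]
10: 0x7d (blk 31, set 3) → MISS  vc=[28, 19]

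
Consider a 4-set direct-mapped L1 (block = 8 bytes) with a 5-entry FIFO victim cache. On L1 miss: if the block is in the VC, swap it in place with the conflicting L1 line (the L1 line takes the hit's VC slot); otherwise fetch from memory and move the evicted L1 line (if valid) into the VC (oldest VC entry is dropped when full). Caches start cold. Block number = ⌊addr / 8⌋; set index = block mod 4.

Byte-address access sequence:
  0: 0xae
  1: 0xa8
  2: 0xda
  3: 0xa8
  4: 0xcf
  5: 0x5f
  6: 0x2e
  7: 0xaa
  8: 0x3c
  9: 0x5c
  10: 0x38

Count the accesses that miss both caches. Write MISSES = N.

#0 0xae→b21/s1 MISS; vc=[]
#1 0xa8→b21/s1 L1-HIT; vc=[]
#2 0xda→b27/s3 MISS; vc=[]
#3 0xa8→b21/s1 L1-HIT; vc=[]
#4 0xcf→b25/s1 MISS; vc=[21]
#5 0x5f→b11/s3 MISS; vc=[21,27]
#6 0x2e→b5/s1 MISS; vc=[21,27,25]
#7 0xaa→b21/s1 VC-HIT; vc=[5,27,25]
#8 0x3c→b7/s3 MISS; vc=[5,27,25,11]
#9 0x5c→b11/s3 VC-HIT; vc=[5,27,25,7]
#10 0x38→b7/s3 VC-HIT; vc=[5,27,25,11]

MISSES = 6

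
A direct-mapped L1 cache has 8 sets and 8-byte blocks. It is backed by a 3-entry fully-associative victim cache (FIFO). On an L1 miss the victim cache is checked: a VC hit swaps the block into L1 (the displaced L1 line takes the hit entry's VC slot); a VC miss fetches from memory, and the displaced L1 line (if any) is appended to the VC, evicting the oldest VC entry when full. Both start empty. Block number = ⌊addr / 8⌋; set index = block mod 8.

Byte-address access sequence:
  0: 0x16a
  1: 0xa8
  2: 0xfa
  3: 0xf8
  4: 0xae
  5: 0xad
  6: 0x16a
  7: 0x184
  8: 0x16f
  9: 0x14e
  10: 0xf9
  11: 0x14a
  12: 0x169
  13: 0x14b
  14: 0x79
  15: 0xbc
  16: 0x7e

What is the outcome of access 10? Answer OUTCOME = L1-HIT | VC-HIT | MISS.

  [0] addr=0x16a blk=45 s=5: MISS | VC []
  [1] addr=0xa8 blk=21 s=5: MISS | VC [45]
  [2] addr=0xfa blk=31 s=7: MISS | VC [45]
  [3] addr=0xf8 blk=31 s=7: L1-HIT | VC [45]
  [4] addr=0xae blk=21 s=5: L1-HIT | VC [45]
  [5] addr=0xad blk=21 s=5: L1-HIT | VC [45]
  [6] addr=0x16a blk=45 s=5: VC-HIT | VC [21]
  [7] addr=0x184 blk=48 s=0: MISS | VC [21]
  [8] addr=0x16f blk=45 s=5: L1-HIT | VC [21]
  [9] addr=0x14e blk=41 s=1: MISS | VC [21]
  [10] addr=0xf9 blk=31 s=7: L1-HIT | VC [21]
  [11] addr=0x14a blk=41 s=1: L1-HIT | VC [21]
  [12] addr=0x169 blk=45 s=5: L1-HIT | VC [21]
  [13] addr=0x14b blk=41 s=1: L1-HIT | VC [21]
  [14] addr=0x79 blk=15 s=7: MISS | VC [21, 31]
  [15] addr=0xbc blk=23 s=7: MISS | VC [21, 31, 15]
  [16] addr=0x7e blk=15 s=7: VC-HIT | VC [21, 31, 23]

OUTCOME = L1-HIT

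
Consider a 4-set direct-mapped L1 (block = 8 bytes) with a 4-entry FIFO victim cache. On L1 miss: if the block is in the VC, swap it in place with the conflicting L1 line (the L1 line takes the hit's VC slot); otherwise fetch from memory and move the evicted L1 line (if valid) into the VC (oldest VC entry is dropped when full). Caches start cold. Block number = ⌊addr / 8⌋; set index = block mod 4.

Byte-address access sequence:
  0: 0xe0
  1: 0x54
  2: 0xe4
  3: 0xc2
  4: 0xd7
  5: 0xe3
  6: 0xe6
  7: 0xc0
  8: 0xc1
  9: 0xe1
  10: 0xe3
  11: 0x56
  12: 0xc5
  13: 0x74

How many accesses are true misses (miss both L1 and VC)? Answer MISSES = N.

MISSES = 5

#0 0xe0→b28/s0 MISS; vc=[]
#1 0x54→b10/s2 MISS; vc=[]
#2 0xe4→b28/s0 L1-HIT; vc=[]
#3 0xc2→b24/s0 MISS; vc=[28]
#4 0xd7→b26/s2 MISS; vc=[28,10]
#5 0xe3→b28/s0 VC-HIT; vc=[24,10]
#6 0xe6→b28/s0 L1-HIT; vc=[24,10]
#7 0xc0→b24/s0 VC-HIT; vc=[28,10]
#8 0xc1→b24/s0 L1-HIT; vc=[28,10]
#9 0xe1→b28/s0 VC-HIT; vc=[24,10]
#10 0xe3→b28/s0 L1-HIT; vc=[24,10]
#11 0x56→b10/s2 VC-HIT; vc=[24,26]
#12 0xc5→b24/s0 VC-HIT; vc=[28,26]
#13 0x74→b14/s2 MISS; vc=[28,26,10]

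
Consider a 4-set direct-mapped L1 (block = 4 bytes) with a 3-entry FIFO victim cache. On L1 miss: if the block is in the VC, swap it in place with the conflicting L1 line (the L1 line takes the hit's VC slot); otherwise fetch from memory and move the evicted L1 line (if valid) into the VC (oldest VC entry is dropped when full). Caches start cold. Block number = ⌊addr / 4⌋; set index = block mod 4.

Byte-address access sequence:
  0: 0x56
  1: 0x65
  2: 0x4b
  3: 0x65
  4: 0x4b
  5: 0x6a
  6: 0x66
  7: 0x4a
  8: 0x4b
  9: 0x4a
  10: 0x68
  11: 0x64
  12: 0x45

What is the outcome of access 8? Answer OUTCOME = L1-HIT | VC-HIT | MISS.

  [0] addr=0x56 blk=21 s=1: MISS | VC []
  [1] addr=0x65 blk=25 s=1: MISS | VC [21]
  [2] addr=0x4b blk=18 s=2: MISS | VC [21]
  [3] addr=0x65 blk=25 s=1: L1-HIT | VC [21]
  [4] addr=0x4b blk=18 s=2: L1-HIT | VC [21]
  [5] addr=0x6a blk=26 s=2: MISS | VC [21, 18]
  [6] addr=0x66 blk=25 s=1: L1-HIT | VC [21, 18]
  [7] addr=0x4a blk=18 s=2: VC-HIT | VC [21, 26]
  [8] addr=0x4b blk=18 s=2: L1-HIT | VC [21, 26]
  [9] addr=0x4a blk=18 s=2: L1-HIT | VC [21, 26]
  [10] addr=0x68 blk=26 s=2: VC-HIT | VC [21, 18]
  [11] addr=0x64 blk=25 s=1: L1-HIT | VC [21, 18]
  [12] addr=0x45 blk=17 s=1: MISS | VC [21, 18, 25]

OUTCOME = L1-HIT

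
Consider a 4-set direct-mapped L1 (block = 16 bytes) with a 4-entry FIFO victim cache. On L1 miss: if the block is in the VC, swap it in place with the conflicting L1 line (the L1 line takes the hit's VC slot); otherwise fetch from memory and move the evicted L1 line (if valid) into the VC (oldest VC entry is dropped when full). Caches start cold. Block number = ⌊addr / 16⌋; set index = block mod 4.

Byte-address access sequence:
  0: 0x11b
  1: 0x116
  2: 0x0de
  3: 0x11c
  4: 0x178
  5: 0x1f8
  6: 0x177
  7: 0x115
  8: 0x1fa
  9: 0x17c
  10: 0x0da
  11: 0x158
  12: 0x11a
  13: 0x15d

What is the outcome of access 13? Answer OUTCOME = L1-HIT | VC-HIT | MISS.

OUTCOME = VC-HIT

#0 0x11b→b17/s1 MISS; vc=[]
#1 0x116→b17/s1 L1-HIT; vc=[]
#2 0xde→b13/s1 MISS; vc=[17]
#3 0x11c→b17/s1 VC-HIT; vc=[13]
#4 0x178→b23/s3 MISS; vc=[13]
#5 0x1f8→b31/s3 MISS; vc=[13,23]
#6 0x177→b23/s3 VC-HIT; vc=[13,31]
#7 0x115→b17/s1 L1-HIT; vc=[13,31]
#8 0x1fa→b31/s3 VC-HIT; vc=[13,23]
#9 0x17c→b23/s3 VC-HIT; vc=[13,31]
#10 0xda→b13/s1 VC-HIT; vc=[17,31]
#11 0x158→b21/s1 MISS; vc=[17,31,13]
#12 0x11a→b17/s1 VC-HIT; vc=[21,31,13]
#13 0x15d→b21/s1 VC-HIT; vc=[17,31,13]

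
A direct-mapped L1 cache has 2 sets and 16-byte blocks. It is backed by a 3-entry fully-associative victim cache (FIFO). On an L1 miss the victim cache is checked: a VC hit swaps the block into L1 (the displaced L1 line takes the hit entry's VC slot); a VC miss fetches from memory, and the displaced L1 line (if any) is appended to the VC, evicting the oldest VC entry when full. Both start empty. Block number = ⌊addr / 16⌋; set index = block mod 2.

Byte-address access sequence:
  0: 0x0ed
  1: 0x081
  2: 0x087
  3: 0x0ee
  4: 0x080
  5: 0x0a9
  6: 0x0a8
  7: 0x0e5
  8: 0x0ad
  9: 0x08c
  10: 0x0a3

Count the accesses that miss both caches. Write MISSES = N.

MISSES = 3

  [0] addr=0xed blk=14 s=0: MISS | VC []
  [1] addr=0x81 blk=8 s=0: MISS | VC [14]
  [2] addr=0x87 blk=8 s=0: L1-HIT | VC [14]
  [3] addr=0xee blk=14 s=0: VC-HIT | VC [8]
  [4] addr=0x80 blk=8 s=0: VC-HIT | VC [14]
  [5] addr=0xa9 blk=10 s=0: MISS | VC [14, 8]
  [6] addr=0xa8 blk=10 s=0: L1-HIT | VC [14, 8]
  [7] addr=0xe5 blk=14 s=0: VC-HIT | VC [10, 8]
  [8] addr=0xad blk=10 s=0: VC-HIT | VC [14, 8]
  [9] addr=0x8c blk=8 s=0: VC-HIT | VC [14, 10]
  [10] addr=0xa3 blk=10 s=0: VC-HIT | VC [14, 8]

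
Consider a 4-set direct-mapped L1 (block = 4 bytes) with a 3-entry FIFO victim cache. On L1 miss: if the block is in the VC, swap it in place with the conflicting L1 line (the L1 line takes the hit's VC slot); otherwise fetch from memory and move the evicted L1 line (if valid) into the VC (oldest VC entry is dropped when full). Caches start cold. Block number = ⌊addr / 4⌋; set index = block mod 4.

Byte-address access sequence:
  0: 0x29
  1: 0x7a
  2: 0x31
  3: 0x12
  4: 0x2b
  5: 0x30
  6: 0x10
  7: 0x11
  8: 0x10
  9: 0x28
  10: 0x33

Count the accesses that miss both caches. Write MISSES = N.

MISSES = 4

  [0] addr=0x29 blk=10 s=2: MISS | VC []
  [1] addr=0x7a blk=30 s=2: MISS | VC [10]
  [2] addr=0x31 blk=12 s=0: MISS | VC [10]
  [3] addr=0x12 blk=4 s=0: MISS | VC [10, 12]
  [4] addr=0x2b blk=10 s=2: VC-HIT | VC [30, 12]
  [5] addr=0x30 blk=12 s=0: VC-HIT | VC [30, 4]
  [6] addr=0x10 blk=4 s=0: VC-HIT | VC [30, 12]
  [7] addr=0x11 blk=4 s=0: L1-HIT | VC [30, 12]
  [8] addr=0x10 blk=4 s=0: L1-HIT | VC [30, 12]
  [9] addr=0x28 blk=10 s=2: L1-HIT | VC [30, 12]
  [10] addr=0x33 blk=12 s=0: VC-HIT | VC [30, 4]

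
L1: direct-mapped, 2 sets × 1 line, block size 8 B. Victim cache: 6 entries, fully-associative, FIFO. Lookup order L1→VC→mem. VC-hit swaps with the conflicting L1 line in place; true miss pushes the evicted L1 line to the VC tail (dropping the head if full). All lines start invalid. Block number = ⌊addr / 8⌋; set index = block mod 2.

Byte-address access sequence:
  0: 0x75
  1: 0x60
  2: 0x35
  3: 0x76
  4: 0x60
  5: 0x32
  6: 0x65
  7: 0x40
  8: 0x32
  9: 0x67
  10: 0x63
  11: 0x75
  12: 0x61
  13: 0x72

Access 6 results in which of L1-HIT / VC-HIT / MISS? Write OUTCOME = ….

#0 0x75→b14/s0 MISS; vc=[]
#1 0x60→b12/s0 MISS; vc=[14]
#2 0x35→b6/s0 MISS; vc=[14,12]
#3 0x76→b14/s0 VC-HIT; vc=[6,12]
#4 0x60→b12/s0 VC-HIT; vc=[6,14]
#5 0x32→b6/s0 VC-HIT; vc=[12,14]
#6 0x65→b12/s0 VC-HIT; vc=[6,14]
#7 0x40→b8/s0 MISS; vc=[6,14,12]
#8 0x32→b6/s0 VC-HIT; vc=[8,14,12]
#9 0x67→b12/s0 VC-HIT; vc=[8,14,6]
#10 0x63→b12/s0 L1-HIT; vc=[8,14,6]
#11 0x75→b14/s0 VC-HIT; vc=[8,12,6]
#12 0x61→b12/s0 VC-HIT; vc=[8,14,6]
#13 0x72→b14/s0 VC-HIT; vc=[8,12,6]

OUTCOME = VC-HIT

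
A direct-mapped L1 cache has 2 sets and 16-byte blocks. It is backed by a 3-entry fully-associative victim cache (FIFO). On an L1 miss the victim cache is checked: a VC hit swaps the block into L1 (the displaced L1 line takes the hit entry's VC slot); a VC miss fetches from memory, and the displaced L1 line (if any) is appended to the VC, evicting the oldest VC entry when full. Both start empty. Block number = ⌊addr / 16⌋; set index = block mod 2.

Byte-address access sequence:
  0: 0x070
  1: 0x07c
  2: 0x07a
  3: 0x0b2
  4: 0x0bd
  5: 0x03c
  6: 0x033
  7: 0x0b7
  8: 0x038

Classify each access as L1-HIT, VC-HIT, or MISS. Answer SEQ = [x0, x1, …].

SEQ = [MISS, L1-HIT, L1-HIT, MISS, L1-HIT, MISS, L1-HIT, VC-HIT, VC-HIT]

#0 0x70→b7/s1 MISS; vc=[]
#1 0x7c→b7/s1 L1-HIT; vc=[]
#2 0x7a→b7/s1 L1-HIT; vc=[]
#3 0xb2→b11/s1 MISS; vc=[7]
#4 0xbd→b11/s1 L1-HIT; vc=[7]
#5 0x3c→b3/s1 MISS; vc=[7,11]
#6 0x33→b3/s1 L1-HIT; vc=[7,11]
#7 0xb7→b11/s1 VC-HIT; vc=[7,3]
#8 0x38→b3/s1 VC-HIT; vc=[7,11]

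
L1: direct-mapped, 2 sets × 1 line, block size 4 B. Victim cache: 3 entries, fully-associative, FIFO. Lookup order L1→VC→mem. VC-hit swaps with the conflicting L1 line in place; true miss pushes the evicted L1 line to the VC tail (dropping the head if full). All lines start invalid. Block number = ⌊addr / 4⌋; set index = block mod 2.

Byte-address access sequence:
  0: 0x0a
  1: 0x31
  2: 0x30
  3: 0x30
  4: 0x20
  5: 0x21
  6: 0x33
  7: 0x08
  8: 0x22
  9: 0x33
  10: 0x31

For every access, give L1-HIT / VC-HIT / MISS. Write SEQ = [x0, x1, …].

0: 0xa (blk 2, set 0) → MISS  vc=[]
1: 0x31 (blk 12, set 0) → MISS  vc=[2]
2: 0x30 (blk 12, set 0) → L1-HIT  vc=[2]
3: 0x30 (blk 12, set 0) → L1-HIT  vc=[2]
4: 0x20 (blk 8, set 0) → MISS  vc=[2, 12]
5: 0x21 (blk 8, set 0) → L1-HIT  vc=[2, 12]
6: 0x33 (blk 12, set 0) → VC-HIT  vc=[2, 8]
7: 0x8 (blk 2, set 0) → VC-HIT  vc=[12, 8]
8: 0x22 (blk 8, set 0) → VC-HIT  vc=[12, 2]
9: 0x33 (blk 12, set 0) → VC-HIT  vc=[8, 2]
10: 0x31 (blk 12, set 0) → L1-HIT  vc=[8, 2]

SEQ = [MISS, MISS, L1-HIT, L1-HIT, MISS, L1-HIT, VC-HIT, VC-HIT, VC-HIT, VC-HIT, L1-HIT]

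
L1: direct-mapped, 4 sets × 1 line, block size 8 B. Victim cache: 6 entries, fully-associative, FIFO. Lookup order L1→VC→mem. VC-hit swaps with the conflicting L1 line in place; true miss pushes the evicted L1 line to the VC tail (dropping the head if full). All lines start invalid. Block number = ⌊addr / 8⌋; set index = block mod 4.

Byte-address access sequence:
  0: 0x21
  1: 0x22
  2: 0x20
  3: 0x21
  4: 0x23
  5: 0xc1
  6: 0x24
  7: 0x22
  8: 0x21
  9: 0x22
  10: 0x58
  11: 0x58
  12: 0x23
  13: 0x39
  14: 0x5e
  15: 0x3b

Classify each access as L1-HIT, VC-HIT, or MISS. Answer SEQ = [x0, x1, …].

#0 0x21→b4/s0 MISS; vc=[]
#1 0x22→b4/s0 L1-HIT; vc=[]
#2 0x20→b4/s0 L1-HIT; vc=[]
#3 0x21→b4/s0 L1-HIT; vc=[]
#4 0x23→b4/s0 L1-HIT; vc=[]
#5 0xc1→b24/s0 MISS; vc=[4]
#6 0x24→b4/s0 VC-HIT; vc=[24]
#7 0x22→b4/s0 L1-HIT; vc=[24]
#8 0x21→b4/s0 L1-HIT; vc=[24]
#9 0x22→b4/s0 L1-HIT; vc=[24]
#10 0x58→b11/s3 MISS; vc=[24]
#11 0x58→b11/s3 L1-HIT; vc=[24]
#12 0x23→b4/s0 L1-HIT; vc=[24]
#13 0x39→b7/s3 MISS; vc=[24,11]
#14 0x5e→b11/s3 VC-HIT; vc=[24,7]
#15 0x3b→b7/s3 VC-HIT; vc=[24,11]

SEQ = [MISS, L1-HIT, L1-HIT, L1-HIT, L1-HIT, MISS, VC-HIT, L1-HIT, L1-HIT, L1-HIT, MISS, L1-HIT, L1-HIT, MISS, VC-HIT, VC-HIT]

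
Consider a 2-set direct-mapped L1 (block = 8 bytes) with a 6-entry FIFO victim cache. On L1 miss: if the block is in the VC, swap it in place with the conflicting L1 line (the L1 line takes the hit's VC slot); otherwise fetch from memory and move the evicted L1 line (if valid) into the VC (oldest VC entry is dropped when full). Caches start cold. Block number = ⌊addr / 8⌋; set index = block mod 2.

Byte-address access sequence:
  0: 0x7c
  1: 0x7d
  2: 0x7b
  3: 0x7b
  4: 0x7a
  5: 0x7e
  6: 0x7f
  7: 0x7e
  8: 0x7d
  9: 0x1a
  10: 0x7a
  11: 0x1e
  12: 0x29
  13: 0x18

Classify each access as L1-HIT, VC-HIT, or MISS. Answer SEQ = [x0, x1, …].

  [0] addr=0x7c blk=15 s=1: MISS | VC []
  [1] addr=0x7d blk=15 s=1: L1-HIT | VC []
  [2] addr=0x7b blk=15 s=1: L1-HIT | VC []
  [3] addr=0x7b blk=15 s=1: L1-HIT | VC []
  [4] addr=0x7a blk=15 s=1: L1-HIT | VC []
  [5] addr=0x7e blk=15 s=1: L1-HIT | VC []
  [6] addr=0x7f blk=15 s=1: L1-HIT | VC []
  [7] addr=0x7e blk=15 s=1: L1-HIT | VC []
  [8] addr=0x7d blk=15 s=1: L1-HIT | VC []
  [9] addr=0x1a blk=3 s=1: MISS | VC [15]
  [10] addr=0x7a blk=15 s=1: VC-HIT | VC [3]
  [11] addr=0x1e blk=3 s=1: VC-HIT | VC [15]
  [12] addr=0x29 blk=5 s=1: MISS | VC [15, 3]
  [13] addr=0x18 blk=3 s=1: VC-HIT | VC [15, 5]

SEQ = [MISS, L1-HIT, L1-HIT, L1-HIT, L1-HIT, L1-HIT, L1-HIT, L1-HIT, L1-HIT, MISS, VC-HIT, VC-HIT, MISS, VC-HIT]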